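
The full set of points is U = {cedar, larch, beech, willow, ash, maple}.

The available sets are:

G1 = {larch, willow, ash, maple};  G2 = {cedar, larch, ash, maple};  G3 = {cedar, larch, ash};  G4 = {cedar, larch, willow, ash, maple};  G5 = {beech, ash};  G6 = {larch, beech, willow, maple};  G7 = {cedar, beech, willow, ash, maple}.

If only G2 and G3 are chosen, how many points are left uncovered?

Union of G2, G3 = {cedar, larch, ash, maple}.
Not covered: beech, willow — 2 points.

2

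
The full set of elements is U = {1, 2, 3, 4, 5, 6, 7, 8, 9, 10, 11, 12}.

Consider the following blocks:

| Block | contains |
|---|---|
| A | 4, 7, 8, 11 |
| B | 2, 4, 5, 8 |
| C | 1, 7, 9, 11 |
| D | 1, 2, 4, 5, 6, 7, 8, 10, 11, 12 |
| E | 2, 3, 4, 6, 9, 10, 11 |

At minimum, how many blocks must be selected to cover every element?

Take {D, E}. Their union is {1, 2, 3, 4, 5, 6, 7, 8, 9, 10, 11, 12}, which is all 12 elements.
No single block has all 12 elements (the largest, D, has 10), so 2 is optimal.

2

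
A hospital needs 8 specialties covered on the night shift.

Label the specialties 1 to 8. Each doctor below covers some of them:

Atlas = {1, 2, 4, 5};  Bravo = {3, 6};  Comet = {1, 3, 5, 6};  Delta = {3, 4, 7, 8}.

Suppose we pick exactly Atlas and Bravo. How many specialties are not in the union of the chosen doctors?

2

Union of Atlas, Bravo = {1, 2, 3, 4, 5, 6}.
Not covered: 7, 8 — 2 specialties.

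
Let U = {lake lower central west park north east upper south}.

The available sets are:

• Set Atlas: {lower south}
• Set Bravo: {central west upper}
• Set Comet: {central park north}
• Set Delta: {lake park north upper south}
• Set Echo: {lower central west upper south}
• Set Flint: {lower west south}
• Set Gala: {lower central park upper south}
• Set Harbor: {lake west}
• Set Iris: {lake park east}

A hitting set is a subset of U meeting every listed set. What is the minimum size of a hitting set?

3

H = {lake, central, south} meets every set (each contains at least one member of H), and |H| = 3.
The sets Atlas, Bravo, Iris are pairwise disjoint, so any hitting set needs a separate element for each — at least 3. Hence 3 is optimal.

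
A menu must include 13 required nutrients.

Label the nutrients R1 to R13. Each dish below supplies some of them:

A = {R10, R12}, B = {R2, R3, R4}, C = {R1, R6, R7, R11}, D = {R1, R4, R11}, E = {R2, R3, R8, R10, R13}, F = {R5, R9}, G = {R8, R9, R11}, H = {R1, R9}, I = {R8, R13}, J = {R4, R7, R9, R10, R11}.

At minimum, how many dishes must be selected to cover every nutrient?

Take {A, C, E, F, J}. Their union is {R1, R2, R3, R4, R5, R6, R7, R8, R9, R10, R11, R12, R13}, which is all 13 nutrients.
No 4 of the 10 dishes cover everything (all 210 combinations miss at least one nutrient), so 5 is optimal.

5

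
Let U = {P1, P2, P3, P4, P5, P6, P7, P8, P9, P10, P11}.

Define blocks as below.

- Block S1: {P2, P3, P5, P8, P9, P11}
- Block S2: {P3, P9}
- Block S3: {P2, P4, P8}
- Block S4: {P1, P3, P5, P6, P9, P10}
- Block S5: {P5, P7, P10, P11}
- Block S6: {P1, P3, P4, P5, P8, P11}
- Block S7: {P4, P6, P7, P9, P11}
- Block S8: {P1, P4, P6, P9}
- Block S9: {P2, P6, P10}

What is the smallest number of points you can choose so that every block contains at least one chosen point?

Take H = {P2, P5, P9}. Each listed block contains at least one of these, so H is a hitting set of size 3.
The blocks S2, S3, S5 are pairwise disjoint, so any hitting set needs a separate point for each — at least 3. Hence 3 is optimal.

3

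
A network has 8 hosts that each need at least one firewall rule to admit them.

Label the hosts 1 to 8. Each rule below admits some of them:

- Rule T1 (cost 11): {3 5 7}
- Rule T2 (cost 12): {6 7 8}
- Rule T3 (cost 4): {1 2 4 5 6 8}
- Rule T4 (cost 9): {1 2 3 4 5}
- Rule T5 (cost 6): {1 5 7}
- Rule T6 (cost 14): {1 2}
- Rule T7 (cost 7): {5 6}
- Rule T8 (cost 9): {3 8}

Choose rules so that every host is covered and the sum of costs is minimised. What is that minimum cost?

15

T1, T3 together cover every host (T1 ∪ T3 = {1, 2, 3, 4, 5, 6, 7, 8}); total cost 11 + 4 = 15.
No covering selection has total cost below 15.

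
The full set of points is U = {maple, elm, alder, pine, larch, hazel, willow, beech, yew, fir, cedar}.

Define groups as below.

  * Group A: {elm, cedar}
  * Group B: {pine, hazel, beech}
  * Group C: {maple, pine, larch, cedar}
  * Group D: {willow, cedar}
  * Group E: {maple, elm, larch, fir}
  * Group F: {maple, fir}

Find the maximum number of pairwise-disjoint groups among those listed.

B, D, E are pairwise disjoint (B={pine,hazel,beech}; D={willow,cedar}; E={maple,elm,larch,fir}).
Every remaining group overlaps one of these, and no 4 of the listed groups are pairwise disjoint, so 3 is the maximum.

3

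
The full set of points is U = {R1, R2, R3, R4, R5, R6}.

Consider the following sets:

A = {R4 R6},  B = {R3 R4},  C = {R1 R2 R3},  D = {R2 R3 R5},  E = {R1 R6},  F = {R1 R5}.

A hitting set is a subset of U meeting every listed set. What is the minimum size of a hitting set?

3

H = {R1, R4, R5} meets every set (each contains at least one member of H), and |H| = 3.
No choice of 2 points meets every set, so 3 is the minimum.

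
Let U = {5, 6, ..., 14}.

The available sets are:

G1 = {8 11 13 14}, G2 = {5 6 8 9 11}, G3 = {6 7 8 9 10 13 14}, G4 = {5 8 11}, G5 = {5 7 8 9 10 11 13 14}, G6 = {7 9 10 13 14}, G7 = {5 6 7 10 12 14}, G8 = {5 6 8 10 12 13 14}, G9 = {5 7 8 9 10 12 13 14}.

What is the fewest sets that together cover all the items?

2

G5 and G7 together: G5 ∪ G7 = {5, 6, 7, 8, 9, 10, 11, 12, 13, 14} — every item is covered.
No single set has all 10 items (the largest, G5, has 8), so 2 is optimal.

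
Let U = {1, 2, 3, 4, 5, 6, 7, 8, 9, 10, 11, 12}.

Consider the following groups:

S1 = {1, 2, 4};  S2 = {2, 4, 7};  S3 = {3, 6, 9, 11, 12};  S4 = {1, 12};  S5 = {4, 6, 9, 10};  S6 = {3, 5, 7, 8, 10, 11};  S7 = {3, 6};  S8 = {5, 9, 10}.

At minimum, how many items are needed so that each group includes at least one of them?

H = {3, 4, 9, 12} meets every group (each contains at least one member of H), and |H| = 4.
The groups S2, S4, S7, S8 are pairwise disjoint, so any hitting set needs a separate item for each — at least 4. Hence 4 is optimal.

4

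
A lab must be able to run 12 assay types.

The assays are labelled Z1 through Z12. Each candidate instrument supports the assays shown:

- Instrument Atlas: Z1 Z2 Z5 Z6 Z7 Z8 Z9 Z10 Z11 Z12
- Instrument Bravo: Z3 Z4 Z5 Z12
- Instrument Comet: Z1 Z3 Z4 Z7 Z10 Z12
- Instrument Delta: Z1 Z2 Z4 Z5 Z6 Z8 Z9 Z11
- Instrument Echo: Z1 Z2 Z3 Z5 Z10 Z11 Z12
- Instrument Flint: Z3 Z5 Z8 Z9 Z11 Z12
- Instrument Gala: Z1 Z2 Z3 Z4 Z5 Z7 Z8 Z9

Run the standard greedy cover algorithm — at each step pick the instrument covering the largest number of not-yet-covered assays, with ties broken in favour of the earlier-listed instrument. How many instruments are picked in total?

Greedy: pick Atlas (covers 10 new) → pick Bravo (covers 2 new). Total picks: 2.

2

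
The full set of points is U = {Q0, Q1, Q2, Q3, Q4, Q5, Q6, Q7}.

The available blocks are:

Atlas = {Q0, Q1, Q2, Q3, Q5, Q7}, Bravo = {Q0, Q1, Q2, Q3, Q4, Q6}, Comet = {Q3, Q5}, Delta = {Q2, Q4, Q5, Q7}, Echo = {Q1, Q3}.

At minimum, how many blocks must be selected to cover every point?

Take {Atlas, Bravo}. Their union is {Q0, Q1, Q2, Q3, Q4, Q5, Q6, Q7}, which is all 8 points.
No single block has all 8 points (the largest, Atlas, has 6), so 2 is optimal.

2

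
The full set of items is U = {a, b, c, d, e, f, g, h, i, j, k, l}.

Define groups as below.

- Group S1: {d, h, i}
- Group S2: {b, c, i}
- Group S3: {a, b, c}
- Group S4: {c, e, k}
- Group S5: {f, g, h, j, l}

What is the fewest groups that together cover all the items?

Take {S1, S3, S4, S5}. Their union is {a, b, c, d, e, f, g, h, i, j, k, l}, which is all 12 items.
Only S1 contains d, so S1 is forced; the remaining 9 items need at least 3 more groups (each remaining group adds at most 4) — so at least 4 groups are needed, and 4 is optimal.

4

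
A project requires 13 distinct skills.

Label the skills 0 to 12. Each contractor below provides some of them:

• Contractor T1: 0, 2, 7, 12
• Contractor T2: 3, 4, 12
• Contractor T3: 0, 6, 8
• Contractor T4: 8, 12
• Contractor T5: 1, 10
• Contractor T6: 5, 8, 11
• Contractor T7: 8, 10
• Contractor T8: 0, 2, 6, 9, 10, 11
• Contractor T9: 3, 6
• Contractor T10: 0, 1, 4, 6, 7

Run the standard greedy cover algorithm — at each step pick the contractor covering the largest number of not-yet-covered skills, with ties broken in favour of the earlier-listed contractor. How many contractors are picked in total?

4

Greedy: pick T8 (covers 6 new) → pick T2 (covers 3 new) → pick T6 (covers 2 new) → pick T10 (covers 2 new). Total picks: 4.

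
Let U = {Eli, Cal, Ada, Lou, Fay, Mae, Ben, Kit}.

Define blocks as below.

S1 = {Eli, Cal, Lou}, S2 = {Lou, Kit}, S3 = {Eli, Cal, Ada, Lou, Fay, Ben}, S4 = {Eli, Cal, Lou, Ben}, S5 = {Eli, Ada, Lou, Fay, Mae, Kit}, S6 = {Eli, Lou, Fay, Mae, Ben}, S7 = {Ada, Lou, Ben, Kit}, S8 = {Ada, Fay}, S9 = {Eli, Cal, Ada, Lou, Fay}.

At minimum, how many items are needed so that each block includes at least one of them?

2

The 2 items {Lou, Fay} hit every block.
The blocks S1, S8 are pairwise disjoint, so any hitting set needs a separate item for each — at least 2. Hence 2 is optimal.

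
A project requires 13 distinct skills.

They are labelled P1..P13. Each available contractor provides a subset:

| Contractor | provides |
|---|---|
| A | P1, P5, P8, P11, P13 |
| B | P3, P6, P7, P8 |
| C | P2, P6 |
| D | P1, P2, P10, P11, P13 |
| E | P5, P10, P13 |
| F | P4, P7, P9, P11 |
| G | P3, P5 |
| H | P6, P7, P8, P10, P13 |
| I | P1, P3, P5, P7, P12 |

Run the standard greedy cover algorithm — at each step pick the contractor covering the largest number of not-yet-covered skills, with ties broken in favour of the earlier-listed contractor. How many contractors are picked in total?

Greedy: pick A (covers 5 new) → pick B (covers 3 new) → pick D (covers 2 new) → pick F (covers 2 new) → pick I (covers 1 new). Total picks: 5.
(The true minimum cover uses only 4 contractors, so greedy is not optimal here.)

5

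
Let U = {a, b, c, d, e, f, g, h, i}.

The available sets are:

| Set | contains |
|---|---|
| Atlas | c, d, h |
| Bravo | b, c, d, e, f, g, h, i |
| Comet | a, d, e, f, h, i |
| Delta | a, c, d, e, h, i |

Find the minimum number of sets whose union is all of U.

Bravo and Comet cover everything between them: the union {a, b, c, d, e, f, g, h, i} is all of U.
No single set has all 9 points (the largest, Bravo, has 8), so 2 is optimal.

2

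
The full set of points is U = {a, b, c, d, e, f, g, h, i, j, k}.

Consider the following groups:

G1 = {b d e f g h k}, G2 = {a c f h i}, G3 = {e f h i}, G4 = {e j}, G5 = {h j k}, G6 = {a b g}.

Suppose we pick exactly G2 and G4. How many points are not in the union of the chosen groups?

4

Union of G2, G4 = {a, c, e, f, h, i, j}.
Not covered: b, d, g, k — 4 points.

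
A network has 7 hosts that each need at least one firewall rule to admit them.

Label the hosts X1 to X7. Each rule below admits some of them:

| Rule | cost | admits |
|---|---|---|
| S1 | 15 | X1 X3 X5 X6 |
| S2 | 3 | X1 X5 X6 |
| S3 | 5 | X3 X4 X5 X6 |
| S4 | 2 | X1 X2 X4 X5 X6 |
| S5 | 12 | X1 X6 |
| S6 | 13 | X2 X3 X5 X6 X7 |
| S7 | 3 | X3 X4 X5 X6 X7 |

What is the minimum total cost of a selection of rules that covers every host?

5

S4, S7 together cover every host (S4 ∪ S7 = {X1, X2, X3, X4, X5, X6, X7}); total cost 2 + 3 = 5.
No covering selection has total cost below 5.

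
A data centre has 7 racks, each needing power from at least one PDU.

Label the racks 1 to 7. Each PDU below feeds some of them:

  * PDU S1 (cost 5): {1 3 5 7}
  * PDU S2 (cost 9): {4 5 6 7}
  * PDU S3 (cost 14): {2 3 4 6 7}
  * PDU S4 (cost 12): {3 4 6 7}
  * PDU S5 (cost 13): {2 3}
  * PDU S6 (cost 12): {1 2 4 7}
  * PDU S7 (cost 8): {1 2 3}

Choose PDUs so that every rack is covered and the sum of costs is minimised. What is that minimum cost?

S2, S7 together cover every rack (S2 ∪ S7 = {1, 2, 3, 4, 5, 6, 7}); total cost 9 + 8 = 17.
The greedy pick S1, S2, S7 costs 22; no covering selection beats 17.

17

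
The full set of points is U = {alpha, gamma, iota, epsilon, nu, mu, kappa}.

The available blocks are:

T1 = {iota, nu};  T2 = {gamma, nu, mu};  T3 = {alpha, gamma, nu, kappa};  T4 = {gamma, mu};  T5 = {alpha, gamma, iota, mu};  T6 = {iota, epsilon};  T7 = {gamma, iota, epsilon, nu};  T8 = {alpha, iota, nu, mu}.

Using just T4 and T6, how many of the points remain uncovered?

3

Union of T4, T6 = {gamma, iota, epsilon, mu}.
Not covered: alpha, nu, kappa — 3 points.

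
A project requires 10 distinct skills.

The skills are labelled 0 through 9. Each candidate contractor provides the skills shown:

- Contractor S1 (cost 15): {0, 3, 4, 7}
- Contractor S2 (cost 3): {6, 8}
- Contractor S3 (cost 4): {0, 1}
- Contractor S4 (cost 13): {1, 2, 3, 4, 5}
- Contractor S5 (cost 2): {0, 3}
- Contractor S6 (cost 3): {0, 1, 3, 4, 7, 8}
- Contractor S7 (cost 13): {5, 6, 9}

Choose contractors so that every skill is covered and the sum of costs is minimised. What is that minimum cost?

29

S4, S6, S7 together cover every skill (S4 ∪ S6 ∪ S7 = {0, 1, 2, 3, 4, 5, 6, 7, 8, 9}); total cost 13 + 3 + 13 = 29.
The greedy pick S6, S2, S4, S7 costs 32; no covering selection beats 29.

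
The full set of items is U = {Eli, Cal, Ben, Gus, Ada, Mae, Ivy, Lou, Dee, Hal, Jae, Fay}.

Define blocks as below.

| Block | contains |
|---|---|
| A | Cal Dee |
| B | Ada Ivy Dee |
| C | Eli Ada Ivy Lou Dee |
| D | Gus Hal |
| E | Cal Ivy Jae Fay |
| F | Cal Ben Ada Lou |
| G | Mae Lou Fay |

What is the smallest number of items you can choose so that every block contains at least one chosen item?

Take H = {Cal, Gus, Ada, Fay}. Each listed block contains at least one of these, so H is a hitting set of size 4.
No choice of 3 items meets every block, so 4 is the minimum.

4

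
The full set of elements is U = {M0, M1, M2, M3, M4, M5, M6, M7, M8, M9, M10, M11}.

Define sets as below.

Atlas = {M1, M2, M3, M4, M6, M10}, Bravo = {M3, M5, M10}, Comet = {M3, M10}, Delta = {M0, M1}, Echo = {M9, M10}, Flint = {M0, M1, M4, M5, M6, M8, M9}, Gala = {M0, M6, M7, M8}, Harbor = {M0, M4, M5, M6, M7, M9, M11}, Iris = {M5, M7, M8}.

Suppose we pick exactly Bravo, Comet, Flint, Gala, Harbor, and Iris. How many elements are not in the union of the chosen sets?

Union of Bravo, Comet, Flint, Gala, Harbor, Iris = {M0, M1, M3, M4, M5, M6, M7, M8, M9, M10, M11}.
Not covered: M2 — 1 element.

1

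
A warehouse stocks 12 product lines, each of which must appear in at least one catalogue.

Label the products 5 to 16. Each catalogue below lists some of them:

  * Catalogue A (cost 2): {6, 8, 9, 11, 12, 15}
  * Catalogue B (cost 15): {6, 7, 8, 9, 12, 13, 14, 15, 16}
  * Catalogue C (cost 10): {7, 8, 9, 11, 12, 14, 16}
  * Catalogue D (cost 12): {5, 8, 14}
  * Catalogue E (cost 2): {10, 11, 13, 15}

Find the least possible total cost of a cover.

A, C, D, E together cover every product (A ∪ C ∪ D ∪ E = {5, 6, 7, 8, 9, 10, 11, 12, 13, 14, 15, 16}); total cost 2 + 10 + 12 + 2 = 26.
No covering selection has total cost below 26.

26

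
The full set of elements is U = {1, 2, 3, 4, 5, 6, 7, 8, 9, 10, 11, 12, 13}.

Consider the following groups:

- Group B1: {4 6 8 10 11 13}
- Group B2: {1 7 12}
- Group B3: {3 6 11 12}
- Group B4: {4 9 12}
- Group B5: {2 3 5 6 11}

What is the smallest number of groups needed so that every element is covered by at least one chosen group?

4

Take {B1, B2, B4, B5}. Their union is {1, 2, 3, 4, 5, 6, 7, 8, 9, 10, 11, 12, 13}, which is all 13 elements.
Only B1 contains 8, so B1 is forced; the remaining 7 elements need at least 3 more groups (each remaining group adds at most 3) — so at least 4 groups are needed, and 4 is optimal.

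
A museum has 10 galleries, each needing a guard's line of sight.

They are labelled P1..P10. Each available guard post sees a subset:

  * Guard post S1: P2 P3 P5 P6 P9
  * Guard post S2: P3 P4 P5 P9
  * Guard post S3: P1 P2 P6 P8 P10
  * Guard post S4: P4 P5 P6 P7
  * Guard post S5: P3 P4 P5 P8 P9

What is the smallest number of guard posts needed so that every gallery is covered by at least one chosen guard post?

3

S1 and S3 and S4 together: S1 ∪ S3 ∪ S4 = {P1, P2, P3, P4, P5, P6, P7, P8, P9, P10} — every gallery is covered.
Only S3 contains P1, so S3 is forced; the remaining 5 galleries need at least 2 more guard posts (each remaining guard post adds at most 4) — so at least 3 guard posts are needed, and 3 is optimal.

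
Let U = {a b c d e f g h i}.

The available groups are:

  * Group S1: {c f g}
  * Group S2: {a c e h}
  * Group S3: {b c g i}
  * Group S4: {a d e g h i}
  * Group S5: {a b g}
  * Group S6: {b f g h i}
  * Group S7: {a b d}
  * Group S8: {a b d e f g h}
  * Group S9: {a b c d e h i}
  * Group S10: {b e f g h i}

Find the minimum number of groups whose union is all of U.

2

S3 and S8 together: S3 ∪ S8 = {a, b, c, d, e, f, g, h, i} — every item is covered.
No single group has all 9 items (the largest, S8, has 7), so 2 is optimal.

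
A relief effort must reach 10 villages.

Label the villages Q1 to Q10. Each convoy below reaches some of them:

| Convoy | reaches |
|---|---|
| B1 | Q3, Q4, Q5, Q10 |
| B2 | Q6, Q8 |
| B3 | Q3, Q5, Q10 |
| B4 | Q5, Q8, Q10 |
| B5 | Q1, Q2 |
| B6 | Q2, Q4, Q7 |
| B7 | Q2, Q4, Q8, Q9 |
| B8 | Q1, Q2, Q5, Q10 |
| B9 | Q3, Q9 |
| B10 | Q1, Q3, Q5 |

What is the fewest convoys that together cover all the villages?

4

Take {B2, B6, B8, B9}. Their union is {Q1, Q2, Q3, Q4, Q5, Q6, Q7, Q8, Q9, Q10}, which is all 10 villages.
Only B6 contains Q7, so B6 is forced; the remaining 7 villages need at least 3 more convoys (each remaining convoy adds at most 3) — so at least 4 convoys are needed, and 4 is optimal.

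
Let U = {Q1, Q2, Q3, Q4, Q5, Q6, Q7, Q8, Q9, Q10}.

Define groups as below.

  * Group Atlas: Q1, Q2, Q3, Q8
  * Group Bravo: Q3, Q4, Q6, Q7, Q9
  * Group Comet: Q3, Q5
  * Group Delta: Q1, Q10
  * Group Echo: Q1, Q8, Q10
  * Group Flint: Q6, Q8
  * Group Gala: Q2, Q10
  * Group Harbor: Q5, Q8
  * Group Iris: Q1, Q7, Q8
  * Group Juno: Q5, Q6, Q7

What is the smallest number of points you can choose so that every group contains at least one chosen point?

H = {Q5, Q6, Q8, Q10} meets every group (each contains at least one member of H), and |H| = 4.
No choice of 3 points meets every group, so 4 is the minimum.

4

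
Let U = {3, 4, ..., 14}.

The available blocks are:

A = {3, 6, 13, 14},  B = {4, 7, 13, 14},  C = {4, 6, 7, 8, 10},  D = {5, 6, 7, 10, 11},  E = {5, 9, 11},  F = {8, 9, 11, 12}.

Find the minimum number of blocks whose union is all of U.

A and C and E and F together: A ∪ C ∪ E ∪ F = {3, 4, 5, 6, 7, 8, 9, 10, 11, 12, 13, 14} — every item is covered.
No 3 of the 6 blocks cover everything (all 20 combinations miss at least one item), so 4 is optimal.

4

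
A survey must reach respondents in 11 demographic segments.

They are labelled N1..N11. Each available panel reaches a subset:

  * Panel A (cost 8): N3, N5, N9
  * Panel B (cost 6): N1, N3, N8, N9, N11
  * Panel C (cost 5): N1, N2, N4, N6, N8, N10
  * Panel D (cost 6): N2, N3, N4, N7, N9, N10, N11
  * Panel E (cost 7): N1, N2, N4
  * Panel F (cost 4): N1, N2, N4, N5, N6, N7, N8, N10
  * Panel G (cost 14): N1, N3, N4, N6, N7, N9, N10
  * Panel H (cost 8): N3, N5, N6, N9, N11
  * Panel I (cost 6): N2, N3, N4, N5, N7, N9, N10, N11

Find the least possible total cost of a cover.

10

D, F together cover every segment (D ∪ F = {N1, N2, N3, N4, N5, N6, N7, N8, N9, N10, N11}); total cost 6 + 4 = 10.
No covering selection has total cost below 10.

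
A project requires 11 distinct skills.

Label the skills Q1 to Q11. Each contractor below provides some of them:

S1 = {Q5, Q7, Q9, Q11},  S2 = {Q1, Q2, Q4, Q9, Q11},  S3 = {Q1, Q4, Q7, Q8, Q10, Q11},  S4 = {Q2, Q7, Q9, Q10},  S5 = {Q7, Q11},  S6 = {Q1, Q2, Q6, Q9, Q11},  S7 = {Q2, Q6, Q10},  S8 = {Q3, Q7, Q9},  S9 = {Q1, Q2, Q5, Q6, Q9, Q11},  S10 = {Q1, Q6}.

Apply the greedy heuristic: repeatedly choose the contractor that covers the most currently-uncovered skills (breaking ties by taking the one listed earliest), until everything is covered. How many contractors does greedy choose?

3

Greedy: pick S3 (covers 6 new) → pick S9 (covers 4 new) → pick S8 (covers 1 new). Total picks: 3.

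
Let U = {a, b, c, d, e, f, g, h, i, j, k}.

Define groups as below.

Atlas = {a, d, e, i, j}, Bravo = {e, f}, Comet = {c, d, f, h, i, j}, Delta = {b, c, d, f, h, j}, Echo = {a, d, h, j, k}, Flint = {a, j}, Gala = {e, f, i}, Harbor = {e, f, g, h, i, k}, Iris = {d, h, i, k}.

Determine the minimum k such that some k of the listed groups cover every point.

Delta, Echo, and Harbor cover everything between them: the union {a, b, c, d, e, f, g, h, i, j, k} is all of U.
Only Delta contains b, so Delta is forced; the remaining 5 points need at least 2 more groups (each remaining group adds at most 4) — so at least 3 groups are needed, and 3 is optimal.

3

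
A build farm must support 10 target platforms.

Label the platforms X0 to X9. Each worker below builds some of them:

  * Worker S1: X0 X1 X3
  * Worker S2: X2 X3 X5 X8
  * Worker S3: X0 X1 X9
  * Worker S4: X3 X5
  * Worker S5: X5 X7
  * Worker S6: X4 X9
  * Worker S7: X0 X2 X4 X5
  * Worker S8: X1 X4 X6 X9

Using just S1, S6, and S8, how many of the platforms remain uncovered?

4

Union of S1, S6, S8 = {X0, X1, X3, X4, X6, X9}.
Not covered: X2, X5, X7, X8 — 4 platforms.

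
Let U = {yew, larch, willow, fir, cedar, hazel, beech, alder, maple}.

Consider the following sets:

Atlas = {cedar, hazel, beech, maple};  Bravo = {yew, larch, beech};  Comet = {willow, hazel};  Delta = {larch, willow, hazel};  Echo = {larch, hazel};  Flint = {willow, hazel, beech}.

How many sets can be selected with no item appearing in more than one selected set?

2

Bravo, Comet are pairwise disjoint (Bravo={yew,larch,beech}; Comet={willow,hazel}).
Every remaining set overlaps one of these, and no 3 of the listed sets are pairwise disjoint, so 2 is the maximum.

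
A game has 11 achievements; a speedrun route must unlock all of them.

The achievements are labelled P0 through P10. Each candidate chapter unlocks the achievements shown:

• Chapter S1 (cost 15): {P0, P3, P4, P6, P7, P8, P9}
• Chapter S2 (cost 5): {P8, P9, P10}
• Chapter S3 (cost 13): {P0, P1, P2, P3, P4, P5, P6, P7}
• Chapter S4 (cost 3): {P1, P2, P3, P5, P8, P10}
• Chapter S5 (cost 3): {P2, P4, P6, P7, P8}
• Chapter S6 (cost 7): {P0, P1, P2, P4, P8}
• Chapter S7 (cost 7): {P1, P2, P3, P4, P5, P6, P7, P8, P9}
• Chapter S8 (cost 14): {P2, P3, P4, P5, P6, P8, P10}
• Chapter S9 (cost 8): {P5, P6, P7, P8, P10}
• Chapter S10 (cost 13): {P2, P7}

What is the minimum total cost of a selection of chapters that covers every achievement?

17

S4, S6, S7 together cover every achievement (S4 ∪ S6 ∪ S7 = {P0, P1, P2, P3, P4, P5, P6, P7, P8, P9, P10}); total cost 3 + 7 + 7 = 17.
The greedy pick S4, S5, S2, S6 costs 18; no covering selection beats 17.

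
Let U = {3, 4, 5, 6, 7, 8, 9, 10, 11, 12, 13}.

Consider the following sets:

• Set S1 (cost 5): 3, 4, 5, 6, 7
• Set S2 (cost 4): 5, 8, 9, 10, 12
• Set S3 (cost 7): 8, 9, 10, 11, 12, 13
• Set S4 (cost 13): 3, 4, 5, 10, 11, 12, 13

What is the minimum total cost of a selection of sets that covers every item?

S1, S3 together cover every item (S1 ∪ S3 = {3, 4, 5, 6, 7, 8, 9, 10, 11, 12, 13}); total cost 5 + 7 = 12.
The greedy pick S2, S1, S3 costs 16; no covering selection beats 12.

12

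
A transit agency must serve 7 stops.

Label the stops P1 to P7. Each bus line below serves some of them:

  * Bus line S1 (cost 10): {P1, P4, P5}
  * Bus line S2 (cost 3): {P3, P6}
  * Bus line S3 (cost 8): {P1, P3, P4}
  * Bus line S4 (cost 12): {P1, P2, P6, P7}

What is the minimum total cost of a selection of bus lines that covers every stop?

S1, S2, S4 together cover every stop (S1 ∪ S2 ∪ S4 = {P1, P2, P3, P4, P5, P6, P7}); total cost 10 + 3 + 12 = 25.
No covering selection has total cost below 25.

25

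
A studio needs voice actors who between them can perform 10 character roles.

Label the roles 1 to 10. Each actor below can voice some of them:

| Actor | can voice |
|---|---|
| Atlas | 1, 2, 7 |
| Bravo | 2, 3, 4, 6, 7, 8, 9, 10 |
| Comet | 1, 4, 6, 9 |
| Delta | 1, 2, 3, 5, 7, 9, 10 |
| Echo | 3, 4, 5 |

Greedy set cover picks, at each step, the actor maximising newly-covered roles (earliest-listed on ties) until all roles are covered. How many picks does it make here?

2

Greedy: pick Bravo (covers 8 new) → pick Delta (covers 2 new). Total picks: 2.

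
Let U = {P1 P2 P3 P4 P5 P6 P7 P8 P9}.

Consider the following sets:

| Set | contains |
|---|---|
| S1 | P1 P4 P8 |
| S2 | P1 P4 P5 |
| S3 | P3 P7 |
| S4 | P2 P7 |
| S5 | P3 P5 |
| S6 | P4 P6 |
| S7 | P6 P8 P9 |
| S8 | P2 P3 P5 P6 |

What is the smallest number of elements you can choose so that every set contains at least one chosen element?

4

The 4 elements {P1, P5, P6, P7} hit every set.
No choice of 3 elements meets every set, so 4 is the minimum.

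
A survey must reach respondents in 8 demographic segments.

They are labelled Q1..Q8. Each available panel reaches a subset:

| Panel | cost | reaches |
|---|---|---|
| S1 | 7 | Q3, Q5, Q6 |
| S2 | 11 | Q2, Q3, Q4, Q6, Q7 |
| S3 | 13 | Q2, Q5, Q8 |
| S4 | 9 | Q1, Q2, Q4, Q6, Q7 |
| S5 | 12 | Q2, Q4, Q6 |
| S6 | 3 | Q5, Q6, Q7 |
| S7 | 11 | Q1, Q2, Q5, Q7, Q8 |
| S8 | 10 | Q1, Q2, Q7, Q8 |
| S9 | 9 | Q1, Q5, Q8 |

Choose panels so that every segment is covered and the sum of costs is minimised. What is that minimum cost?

20

S2, S9 together cover every segment (S2 ∪ S9 = {Q1, Q2, Q3, Q4, Q5, Q6, Q7, Q8}); total cost 11 + 9 = 20.
The greedy pick S6, S4, S1, S9 costs 28; no covering selection beats 20.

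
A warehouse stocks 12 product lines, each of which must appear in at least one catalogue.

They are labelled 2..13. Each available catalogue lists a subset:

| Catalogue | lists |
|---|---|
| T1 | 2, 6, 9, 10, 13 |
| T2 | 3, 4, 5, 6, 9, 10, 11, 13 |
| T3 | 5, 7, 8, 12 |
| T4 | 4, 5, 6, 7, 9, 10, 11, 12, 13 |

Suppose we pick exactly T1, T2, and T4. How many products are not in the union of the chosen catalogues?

1

Union of T1, T2, T4 = {2, 3, 4, 5, 6, 7, 9, 10, 11, 12, 13}.
Not covered: 8 — 1 product.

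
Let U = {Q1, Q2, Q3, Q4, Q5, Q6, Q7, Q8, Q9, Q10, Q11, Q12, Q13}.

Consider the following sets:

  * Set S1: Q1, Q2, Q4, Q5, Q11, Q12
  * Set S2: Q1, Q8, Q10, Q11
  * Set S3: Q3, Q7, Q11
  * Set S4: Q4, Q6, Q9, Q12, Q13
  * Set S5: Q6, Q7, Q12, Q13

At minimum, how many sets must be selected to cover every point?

4

S1 and S2 and S3 and S4 together: S1 ∪ S2 ∪ S3 ∪ S4 = {Q1, Q2, Q3, Q4, Q5, Q6, Q7, Q8, Q9, Q10, Q11, Q12, Q13} — every point is covered.
Only S1 contains Q2, so S1 is forced; the remaining 7 points need at least 3 more sets (each remaining set adds at most 3) — so at least 4 sets are needed, and 4 is optimal.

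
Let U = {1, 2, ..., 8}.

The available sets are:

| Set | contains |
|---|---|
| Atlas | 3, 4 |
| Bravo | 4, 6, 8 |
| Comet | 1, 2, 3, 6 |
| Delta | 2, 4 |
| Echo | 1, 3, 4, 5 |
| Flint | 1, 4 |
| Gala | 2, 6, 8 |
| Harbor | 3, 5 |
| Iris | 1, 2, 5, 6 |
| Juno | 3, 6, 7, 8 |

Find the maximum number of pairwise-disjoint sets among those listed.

Flint, Gala, Harbor are pairwise disjoint (Flint={1,4}; Gala={2,6,8}; Harbor={3,5}).
Every remaining set overlaps one of these, and no 4 of the listed sets are pairwise disjoint, so 3 is the maximum.

3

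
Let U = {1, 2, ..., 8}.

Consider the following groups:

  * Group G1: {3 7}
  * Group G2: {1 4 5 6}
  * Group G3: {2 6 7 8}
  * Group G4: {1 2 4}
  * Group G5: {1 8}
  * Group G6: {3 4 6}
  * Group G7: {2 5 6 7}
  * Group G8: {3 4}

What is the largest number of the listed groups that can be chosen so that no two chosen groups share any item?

3

G5, G7, G8 are pairwise disjoint (G5={1,8}; G7={2,5,6,7}; G8={3,4}).
Every remaining group overlaps one of these, and no 4 of the listed groups are pairwise disjoint, so 3 is the maximum.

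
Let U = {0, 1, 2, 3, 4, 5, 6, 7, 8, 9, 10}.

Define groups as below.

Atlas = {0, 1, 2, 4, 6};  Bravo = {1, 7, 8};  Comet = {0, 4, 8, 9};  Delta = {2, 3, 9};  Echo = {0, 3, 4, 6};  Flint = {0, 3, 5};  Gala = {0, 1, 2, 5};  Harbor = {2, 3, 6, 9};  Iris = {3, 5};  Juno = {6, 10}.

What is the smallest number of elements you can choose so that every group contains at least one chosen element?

4

The 4 elements {3, 5, 6, 8} hit every group.
No choice of 3 elements meets every group, so 4 is the minimum.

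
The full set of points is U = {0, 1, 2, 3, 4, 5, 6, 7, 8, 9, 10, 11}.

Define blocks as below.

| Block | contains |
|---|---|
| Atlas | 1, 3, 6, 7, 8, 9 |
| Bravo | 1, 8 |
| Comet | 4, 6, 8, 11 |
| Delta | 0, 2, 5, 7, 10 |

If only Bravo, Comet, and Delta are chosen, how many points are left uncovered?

2

Union of Bravo, Comet, Delta = {0, 1, 2, 4, 5, 6, 7, 8, 10, 11}.
Not covered: 3, 9 — 2 points.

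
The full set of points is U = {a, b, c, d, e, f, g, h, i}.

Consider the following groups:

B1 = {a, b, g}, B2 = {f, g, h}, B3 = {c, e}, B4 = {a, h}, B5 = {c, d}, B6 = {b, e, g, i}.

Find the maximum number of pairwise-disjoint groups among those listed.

3

B4, B5, B6 are pairwise disjoint (B4={a,h}; B5={c,d}; B6={b,e,g,i}).
Every remaining group overlaps one of these, and no 4 of the listed groups are pairwise disjoint, so 3 is the maximum.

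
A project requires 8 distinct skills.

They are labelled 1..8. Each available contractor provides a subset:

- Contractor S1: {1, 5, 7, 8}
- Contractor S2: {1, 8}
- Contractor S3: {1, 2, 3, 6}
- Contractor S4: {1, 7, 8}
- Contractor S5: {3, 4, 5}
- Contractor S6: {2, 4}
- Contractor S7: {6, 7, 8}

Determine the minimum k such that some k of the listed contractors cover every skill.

S1 and S3 and S5 together: S1 ∪ S3 ∪ S5 = {1, 2, 3, 4, 5, 6, 7, 8} — every skill is covered.
No 2 of the 7 contractors cover everything (all 21 combinations miss at least one skill), so 3 is optimal.

3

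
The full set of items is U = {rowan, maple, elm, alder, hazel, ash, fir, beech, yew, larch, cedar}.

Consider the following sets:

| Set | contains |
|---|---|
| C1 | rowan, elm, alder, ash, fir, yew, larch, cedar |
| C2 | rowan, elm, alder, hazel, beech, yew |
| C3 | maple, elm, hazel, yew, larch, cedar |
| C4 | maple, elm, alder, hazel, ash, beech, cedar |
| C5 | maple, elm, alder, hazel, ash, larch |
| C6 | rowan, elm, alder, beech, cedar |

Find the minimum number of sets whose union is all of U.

2

C1 and C4 cover everything between them: the union {rowan, maple, elm, alder, hazel, ash, fir, beech, yew, larch, cedar} is all of U.
No single set has all 11 items (the largest, C1, has 8), so 2 is optimal.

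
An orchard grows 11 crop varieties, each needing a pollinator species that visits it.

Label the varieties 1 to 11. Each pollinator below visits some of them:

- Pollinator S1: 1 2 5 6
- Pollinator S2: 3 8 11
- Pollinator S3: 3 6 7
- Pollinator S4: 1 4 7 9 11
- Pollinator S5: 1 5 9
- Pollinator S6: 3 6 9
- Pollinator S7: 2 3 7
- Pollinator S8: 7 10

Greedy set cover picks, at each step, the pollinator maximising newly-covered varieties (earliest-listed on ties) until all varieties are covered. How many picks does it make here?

Greedy: pick S4 (covers 5 new) → pick S1 (covers 3 new) → pick S2 (covers 2 new) → pick S8 (covers 1 new). Total picks: 4.

4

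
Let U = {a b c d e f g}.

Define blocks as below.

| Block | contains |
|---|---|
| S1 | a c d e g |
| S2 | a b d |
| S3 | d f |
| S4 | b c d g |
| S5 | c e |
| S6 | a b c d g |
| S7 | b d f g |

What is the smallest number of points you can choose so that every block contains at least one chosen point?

2

H = {c, d} meets every block (each contains at least one member of H), and |H| = 2.
The blocks S3, S5 are pairwise disjoint, so any hitting set needs a separate point for each — at least 2. Hence 2 is optimal.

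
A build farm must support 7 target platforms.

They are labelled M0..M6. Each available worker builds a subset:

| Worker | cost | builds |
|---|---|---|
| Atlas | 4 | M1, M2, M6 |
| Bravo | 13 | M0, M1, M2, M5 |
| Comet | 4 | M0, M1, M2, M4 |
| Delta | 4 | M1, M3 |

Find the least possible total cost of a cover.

25

Atlas, Bravo, Comet, Delta together cover every platform (Atlas ∪ Bravo ∪ Comet ∪ Delta = {M0, M1, M2, M3, M4, M5, M6}); total cost 4 + 13 + 4 + 4 = 25.
No covering selection has total cost below 25.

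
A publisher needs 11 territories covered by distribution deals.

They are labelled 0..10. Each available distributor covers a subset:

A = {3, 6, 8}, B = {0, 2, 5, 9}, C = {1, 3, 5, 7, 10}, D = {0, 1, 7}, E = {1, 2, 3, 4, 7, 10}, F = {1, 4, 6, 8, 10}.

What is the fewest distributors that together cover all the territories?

3

B and C and F together: B ∪ C ∪ F = {0, 1, 2, 3, 4, 5, 6, 7, 8, 9, 10} — every territory is covered.
Only B contains 9, so B is forced; the remaining 7 territories need at least 2 more distributors (each remaining distributor adds at most 5) — so at least 3 distributors are needed, and 3 is optimal.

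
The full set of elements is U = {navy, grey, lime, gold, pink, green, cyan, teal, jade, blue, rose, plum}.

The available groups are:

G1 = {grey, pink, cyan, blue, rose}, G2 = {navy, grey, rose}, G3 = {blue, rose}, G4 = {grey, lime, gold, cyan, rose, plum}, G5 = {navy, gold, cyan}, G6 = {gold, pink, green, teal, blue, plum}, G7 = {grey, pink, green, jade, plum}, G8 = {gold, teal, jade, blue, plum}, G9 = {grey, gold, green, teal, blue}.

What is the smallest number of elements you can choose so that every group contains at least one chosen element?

3

The 3 elements {grey, cyan, blue} hit every group.
The groups G3, G5, G7 are pairwise disjoint, so any hitting set needs a separate element for each — at least 3. Hence 3 is optimal.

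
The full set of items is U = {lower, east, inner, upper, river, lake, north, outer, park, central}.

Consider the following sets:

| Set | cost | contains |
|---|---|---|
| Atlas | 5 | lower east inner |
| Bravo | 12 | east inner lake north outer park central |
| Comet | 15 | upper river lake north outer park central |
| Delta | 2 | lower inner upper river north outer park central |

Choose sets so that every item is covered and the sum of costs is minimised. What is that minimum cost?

14

Bravo, Delta together cover every item (Bravo ∪ Delta = {lower, east, inner, upper, river, lake, north, outer, park, central}); total cost 12 + 2 = 14.
The greedy pick Delta, Atlas, Bravo costs 19; no covering selection beats 14.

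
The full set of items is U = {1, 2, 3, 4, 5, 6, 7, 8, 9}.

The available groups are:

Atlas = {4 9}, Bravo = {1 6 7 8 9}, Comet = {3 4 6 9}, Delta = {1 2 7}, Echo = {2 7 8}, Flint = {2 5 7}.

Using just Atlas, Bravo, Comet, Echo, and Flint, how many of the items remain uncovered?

Union of Atlas, Bravo, Comet, Echo, Flint = {1, 2, 3, 4, 5, 6, 7, 8, 9} — that's every item, so 0 are uncovered.

0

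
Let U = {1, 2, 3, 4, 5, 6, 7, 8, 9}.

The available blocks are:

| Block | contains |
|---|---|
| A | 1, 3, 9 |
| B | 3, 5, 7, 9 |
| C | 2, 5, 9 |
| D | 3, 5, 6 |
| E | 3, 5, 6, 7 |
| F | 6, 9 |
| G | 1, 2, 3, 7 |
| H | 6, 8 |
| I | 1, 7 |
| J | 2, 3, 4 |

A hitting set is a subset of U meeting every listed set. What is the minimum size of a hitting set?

4

Take T = {4, 6, 7, 9}. Each listed block contains at least one of these, so T is a hitting set of size 4.
No choice of 3 points meets every block, so 4 is the minimum.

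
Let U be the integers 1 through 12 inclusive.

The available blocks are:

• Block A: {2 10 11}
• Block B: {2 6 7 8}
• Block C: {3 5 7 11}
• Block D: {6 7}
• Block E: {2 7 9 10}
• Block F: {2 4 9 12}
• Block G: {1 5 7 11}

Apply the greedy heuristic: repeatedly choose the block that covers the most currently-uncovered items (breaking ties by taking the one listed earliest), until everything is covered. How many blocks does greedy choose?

Greedy: pick B (covers 4 new) → pick C (covers 3 new) → pick F (covers 3 new) → pick A (covers 1 new) → pick G (covers 1 new). Total picks: 5.

5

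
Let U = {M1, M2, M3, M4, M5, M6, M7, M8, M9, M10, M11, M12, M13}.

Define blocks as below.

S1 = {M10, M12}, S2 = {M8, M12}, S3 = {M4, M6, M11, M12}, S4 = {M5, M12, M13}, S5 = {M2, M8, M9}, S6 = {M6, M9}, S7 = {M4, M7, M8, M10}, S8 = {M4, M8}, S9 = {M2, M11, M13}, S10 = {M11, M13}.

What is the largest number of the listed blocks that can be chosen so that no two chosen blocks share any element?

4

S1, S6, S8, S9 are pairwise disjoint (S1={M10,M12}; S6={M6,M9}; S8={M4,M8}; S9={M2,M11,M13}).
Every remaining block overlaps one of these, and no 5 of the listed blocks are pairwise disjoint, so 4 is the maximum.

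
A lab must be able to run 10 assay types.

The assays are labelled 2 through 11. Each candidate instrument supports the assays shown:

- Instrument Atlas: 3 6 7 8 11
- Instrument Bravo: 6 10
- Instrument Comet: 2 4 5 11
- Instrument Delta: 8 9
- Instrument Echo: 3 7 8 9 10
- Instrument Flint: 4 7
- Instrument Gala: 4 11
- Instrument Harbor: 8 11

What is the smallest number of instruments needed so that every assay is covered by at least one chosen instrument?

Take {Atlas, Comet, Echo}. Their union is {2, 3, 4, 5, 6, 7, 8, 9, 10, 11}, which is all 10 assays.
Only Comet contains 2, so Comet is forced; the remaining 6 assays need at least 2 more instruments (each remaining instrument adds at most 5) — so at least 3 instruments are needed, and 3 is optimal.

3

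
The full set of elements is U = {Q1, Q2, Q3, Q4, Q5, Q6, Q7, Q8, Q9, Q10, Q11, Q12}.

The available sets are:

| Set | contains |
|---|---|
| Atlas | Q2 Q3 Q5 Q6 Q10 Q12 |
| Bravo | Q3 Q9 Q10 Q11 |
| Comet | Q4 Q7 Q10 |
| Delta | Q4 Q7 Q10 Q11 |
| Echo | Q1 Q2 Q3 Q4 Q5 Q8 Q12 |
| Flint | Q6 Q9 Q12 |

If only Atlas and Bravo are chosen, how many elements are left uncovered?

Union of Atlas, Bravo = {Q2, Q3, Q5, Q6, Q9, Q10, Q11, Q12}.
Not covered: Q1, Q4, Q7, Q8 — 4 elements.

4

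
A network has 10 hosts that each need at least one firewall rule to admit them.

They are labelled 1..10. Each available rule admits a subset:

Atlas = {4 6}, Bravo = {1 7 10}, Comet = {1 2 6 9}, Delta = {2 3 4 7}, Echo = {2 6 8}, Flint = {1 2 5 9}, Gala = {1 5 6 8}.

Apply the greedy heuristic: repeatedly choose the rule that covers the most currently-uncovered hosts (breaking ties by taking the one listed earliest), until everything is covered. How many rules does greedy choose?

Greedy: pick Comet (covers 4 new) → pick Delta (covers 3 new) → pick Gala (covers 2 new) → pick Bravo (covers 1 new). Total picks: 4.

4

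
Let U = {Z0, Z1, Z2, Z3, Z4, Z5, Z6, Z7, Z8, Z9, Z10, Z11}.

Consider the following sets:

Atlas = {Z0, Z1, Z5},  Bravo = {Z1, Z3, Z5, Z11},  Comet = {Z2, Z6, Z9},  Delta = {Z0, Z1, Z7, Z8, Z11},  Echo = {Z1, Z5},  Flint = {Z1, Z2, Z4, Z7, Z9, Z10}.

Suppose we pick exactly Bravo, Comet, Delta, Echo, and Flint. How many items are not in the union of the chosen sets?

Union of Bravo, Comet, Delta, Echo, Flint = {Z0, Z1, Z2, Z3, Z4, Z5, Z6, Z7, Z8, Z9, Z10, Z11} — that's every item, so 0 are uncovered.

0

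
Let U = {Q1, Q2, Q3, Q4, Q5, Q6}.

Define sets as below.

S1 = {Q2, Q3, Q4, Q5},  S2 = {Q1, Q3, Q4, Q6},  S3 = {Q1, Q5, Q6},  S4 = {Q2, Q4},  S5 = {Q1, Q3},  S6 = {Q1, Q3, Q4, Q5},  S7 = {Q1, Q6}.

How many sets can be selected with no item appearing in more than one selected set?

2

S4, S5 are pairwise disjoint (S4={Q2,Q4}; S5={Q1,Q3}).
Every remaining set overlaps one of these, and no 3 of the listed sets are pairwise disjoint, so 2 is the maximum.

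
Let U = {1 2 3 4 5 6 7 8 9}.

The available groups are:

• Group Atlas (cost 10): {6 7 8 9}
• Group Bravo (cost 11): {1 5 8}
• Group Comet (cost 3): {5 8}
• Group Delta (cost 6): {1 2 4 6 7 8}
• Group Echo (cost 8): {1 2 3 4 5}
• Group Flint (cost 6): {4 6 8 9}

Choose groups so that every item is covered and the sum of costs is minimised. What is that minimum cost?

18

Atlas, Echo together cover every item (Atlas ∪ Echo = {1, 2, 3, 4, 5, 6, 7, 8, 9}); total cost 10 + 8 = 18.
The greedy pick Delta, Comet, Flint, Echo costs 23; no covering selection beats 18.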